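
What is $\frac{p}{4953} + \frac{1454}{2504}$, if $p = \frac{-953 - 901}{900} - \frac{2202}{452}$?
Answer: $\frac{10147830911}{17518265700} \approx 0.57927$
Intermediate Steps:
$p = - \frac{19582}{2825}$ ($p = \left(-1854\right) \frac{1}{900} - \frac{1101}{226} = - \frac{103}{50} - \frac{1101}{226} = - \frac{19582}{2825} \approx -6.9317$)
$\frac{p}{4953} + \frac{1454}{2504} = - \frac{19582}{2825 \cdot 4953} + \frac{1454}{2504} = \left(- \frac{19582}{2825}\right) \frac{1}{4953} + 1454 \cdot \frac{1}{2504} = - \frac{19582}{13992225} + \frac{727}{1252} = \frac{10147830911}{17518265700}$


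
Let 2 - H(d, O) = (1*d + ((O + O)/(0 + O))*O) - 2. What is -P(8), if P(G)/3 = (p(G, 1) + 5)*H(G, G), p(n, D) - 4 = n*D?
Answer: 1020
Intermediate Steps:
p(n, D) = 4 + D*n (p(n, D) = 4 + n*D = 4 + D*n)
H(d, O) = 4 - d - 2*O (H(d, O) = 2 - ((1*d + ((O + O)/(0 + O))*O) - 2) = 2 - ((d + ((2*O)/O)*O) - 2) = 2 - ((d + 2*O) - 2) = 2 - (-2 + d + 2*O) = 2 + (2 - d - 2*O) = 4 - d - 2*O)
P(G) = 3*(4 - 3*G)*(9 + G) (P(G) = 3*(((4 + 1*G) + 5)*(4 - G - 2*G)) = 3*(((4 + G) + 5)*(4 - 3*G)) = 3*((9 + G)*(4 - 3*G)) = 3*((4 - 3*G)*(9 + G)) = 3*(4 - 3*G)*(9 + G))
-P(8) = -(108 - 69*8 - 9*8**2) = -(108 - 552 - 9*64) = -(108 - 552 - 576) = -1*(-1020) = 1020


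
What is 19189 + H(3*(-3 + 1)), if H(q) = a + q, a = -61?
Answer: 19122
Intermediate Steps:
H(q) = -61 + q
19189 + H(3*(-3 + 1)) = 19189 + (-61 + 3*(-3 + 1)) = 19189 + (-61 + 3*(-2)) = 19189 + (-61 - 6) = 19189 - 67 = 19122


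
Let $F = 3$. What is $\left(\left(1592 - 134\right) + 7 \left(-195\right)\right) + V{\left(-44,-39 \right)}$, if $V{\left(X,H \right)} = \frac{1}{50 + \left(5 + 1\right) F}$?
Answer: $\frac{6325}{68} \approx 93.015$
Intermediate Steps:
$V{\left(X,H \right)} = \frac{1}{68}$ ($V{\left(X,H \right)} = \frac{1}{50 + \left(5 + 1\right) 3} = \frac{1}{50 + 6 \cdot 3} = \frac{1}{50 + 18} = \frac{1}{68}$)
$\left(\left(1592 - 134\right) + 7 \left(-195\right)\right) + V{\left(-44,-39 \right)} = \left(\left(1592 - 134\right) + 7 \left(-195\right)\right) + \frac{1}{68} = \left(1458 - 1365\right) + \frac{1}{68} = 93 + \frac{1}{68} = \frac{6325}{68}$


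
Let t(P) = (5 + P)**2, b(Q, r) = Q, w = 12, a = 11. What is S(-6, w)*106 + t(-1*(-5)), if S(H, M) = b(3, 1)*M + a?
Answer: 5082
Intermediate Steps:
S(H, M) = 11 + 3*M (S(H, M) = 3*M + 11 = 11 + 3*M)
S(-6, w)*106 + t(-1*(-5)) = (11 + 3*12)*106 + (5 - 1*(-5))**2 = (11 + 36)*106 + (5 + 5)**2 = 47*106 + 10**2 = 4982 + 100 = 5082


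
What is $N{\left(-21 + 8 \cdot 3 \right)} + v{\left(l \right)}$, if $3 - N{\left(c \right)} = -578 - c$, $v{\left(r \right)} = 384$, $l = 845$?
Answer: $968$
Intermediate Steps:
$N{\left(c \right)} = 581 + c$ ($N{\left(c \right)} = 3 - \left(-578 - c\right) = 3 + \left(578 + c\right) = 581 + c$)
$N{\left(-21 + 8 \cdot 3 \right)} + v{\left(l \right)} = \left(581 + \left(-21 + 8 \cdot 3\right)\right) + 384 = \left(581 + \left(-21 + 24\right)\right) + 384 = \left(581 + 3\right) + 384 = 584 + 384 = 968$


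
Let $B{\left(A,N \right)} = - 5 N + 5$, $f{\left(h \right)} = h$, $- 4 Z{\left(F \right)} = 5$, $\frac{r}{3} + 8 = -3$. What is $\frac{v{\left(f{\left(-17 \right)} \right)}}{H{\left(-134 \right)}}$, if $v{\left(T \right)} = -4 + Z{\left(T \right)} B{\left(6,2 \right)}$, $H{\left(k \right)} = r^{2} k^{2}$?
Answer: $\frac{1}{8690704} \approx 1.1507 \cdot 10^{-7}$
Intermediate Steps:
$r = -33$ ($r = -24 + 3 \left(-3\right) = -24 - 9 = -33$)
$H{\left(k \right)} = 1089 k^{2}$ ($H{\left(k \right)} = \left(-33\right)^{2} k^{2} = 1089 k^{2}$)
$Z{\left(F \right)} = - \frac{5}{4}$ ($Z{\left(F \right)} = \left(- \frac{1}{4}\right) 5 = - \frac{5}{4}$)
$B{\left(A,N \right)} = 5 - 5 N$
$v{\left(T \right)} = \frac{9}{4}$ ($v{\left(T \right)} = -4 - \frac{5 \left(5 - 10\right)}{4} = -4 - - \frac{25}{4} = -4 + \frac{25}{4} = \frac{9}{4}$)
$\frac{v{\left(f{\left(-17 \right)} \right)}}{H{\left(-134 \right)}} = \frac{9}{4 \cdot 1089 \left(-134\right)^{2}} = \frac{9}{4 \cdot 1089 \cdot 17956} = \frac{9}{4 \cdot 19554084} = \frac{9}{4} \cdot \frac{1}{19554084} = \frac{1}{8690704}$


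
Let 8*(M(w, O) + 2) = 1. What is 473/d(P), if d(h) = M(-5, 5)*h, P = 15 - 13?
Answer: -1892/15 ≈ -126.13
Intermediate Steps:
M(w, O) = -15/8 (M(w, O) = -2 + (⅛)*1 = -2 + ⅛ = -15/8)
P = 2
d(h) = -15*h/8
473/d(P) = 473/((-15/8*2)) = 473/(-15/4) = 473*(-4/15) = -1892/15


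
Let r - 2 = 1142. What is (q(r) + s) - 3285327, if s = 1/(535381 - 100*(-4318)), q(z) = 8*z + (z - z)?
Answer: -3168654212674/967181 ≈ -3.2762e+6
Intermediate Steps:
r = 1144 (r = 2 + 1142 = 1144)
q(z) = 8*z (q(z) = 8*z + 0 = 8*z)
s = 1/967181 (s = 1/(535381 + 431800) = 1/967181 ≈ 1.0339e-6)
(q(r) + s) - 3285327 = (8*1144 + 1/967181) - 3285327 = (9152 + 1/967181) - 3285327 = 8851640513/967181 - 3285327 = -3168654212674/967181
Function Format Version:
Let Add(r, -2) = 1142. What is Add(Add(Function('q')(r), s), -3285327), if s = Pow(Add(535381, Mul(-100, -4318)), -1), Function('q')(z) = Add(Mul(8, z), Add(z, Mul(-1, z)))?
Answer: Rational(-3168654212674, 967181) ≈ -3.2762e+6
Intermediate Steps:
r = 1144 (r = Add(2, 1142) = 1144)
Function('q')(z) = Mul(8, z) (Function('q')(z) = Add(Mul(8, z), 0) = Mul(8, z))
s = Rational(1, 967181) (s = Pow(Add(535381, 431800), -1) = Pow(967181, -1) = Rational(1, 967181) ≈ 1.0339e-6)
Add(Add(Function('q')(r), s), -3285327) = Add(Add(Mul(8, 1144), Rational(1, 967181)), -3285327) = Add(Add(9152, Rational(1, 967181)), -3285327) = Add(Rational(8851640513, 967181), -3285327) = Rational(-3168654212674, 967181)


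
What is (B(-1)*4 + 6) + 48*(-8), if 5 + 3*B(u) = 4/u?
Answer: -390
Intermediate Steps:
B(u) = -5/3 + 4/(3*u) (B(u) = -5/3 + (4/u)/3 = -5/3 + 4/(3*u))
(B(-1)*4 + 6) + 48*(-8) = (((1/3)*(4 - 5*(-1))/(-1))*4 + 6) + 48*(-8) = (((1/3)*(-1)*(4 + 5))*4 + 6) - 384 = (((1/3)*(-1)*9)*4 + 6) - 384 = (-3*4 + 6) - 384 = (-12 + 6) - 384 = -6 - 384 = -390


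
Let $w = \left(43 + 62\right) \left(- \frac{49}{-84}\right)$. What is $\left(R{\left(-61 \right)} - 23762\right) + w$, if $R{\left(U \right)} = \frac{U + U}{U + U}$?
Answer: $- \frac{94799}{4} \approx -23700.0$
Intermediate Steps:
$R{\left(U \right)} = 1$ ($R{\left(U \right)} = \frac{2 U}{2 U} = 2 U \frac{1}{2 U} = 1$)
$w = \frac{245}{4}$ ($w = 105 \left(\left(-49\right) \left(- \frac{1}{84}\right)\right) = 105 \cdot \frac{7}{12} = \frac{245}{4} \approx 61.25$)
$\left(R{\left(-61 \right)} - 23762\right) + w = \left(1 - 23762\right) + \frac{245}{4} = -23761 + \frac{245}{4} = - \frac{94799}{4}$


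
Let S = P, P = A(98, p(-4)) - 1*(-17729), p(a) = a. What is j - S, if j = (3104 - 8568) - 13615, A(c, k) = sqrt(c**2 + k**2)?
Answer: -36808 - 2*sqrt(2405) ≈ -36906.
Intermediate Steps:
j = -19079 (j = -5464 - 13615 = -19079)
P = 17729 + 2*sqrt(2405) (P = sqrt(98**2 + (-4)**2) - 1*(-17729) = sqrt(9604 + 16) + 17729 = sqrt(9620) + 17729 = 2*sqrt(2405) + 17729 = 17729 + 2*sqrt(2405) ≈ 17827.)
S = 17729 + 2*sqrt(2405) ≈ 17827.
j - S = -19079 - (17729 + 2*sqrt(2405)) = -19079 + (-17729 - 2*sqrt(2405)) = -36808 - 2*sqrt(2405)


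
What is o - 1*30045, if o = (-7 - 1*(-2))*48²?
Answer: -41565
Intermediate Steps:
o = -11520 (o = (-7 + 2)*2304 = -5*2304 = -11520)
o - 1*30045 = -11520 - 1*30045 = -11520 - 30045 = -41565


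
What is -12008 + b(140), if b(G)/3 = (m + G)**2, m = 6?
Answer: 51940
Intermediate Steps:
b(G) = 3*(6 + G)**2
-12008 + b(140) = -12008 + 3*(6 + 140)**2 = -12008 + 3*146**2 = -12008 + 3*21316 = -12008 + 63948 = 51940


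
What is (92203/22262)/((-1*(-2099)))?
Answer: 92203/46727938 ≈ 0.0019732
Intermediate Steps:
(92203/22262)/((-1*(-2099))) = (92203*(1/22262))/2099 = (92203/22262)*(1/2099) = 92203/46727938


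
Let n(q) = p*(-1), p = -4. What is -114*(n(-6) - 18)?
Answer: 1596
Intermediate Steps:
n(q) = 4 (n(q) = -4*(-1) = 4)
-114*(n(-6) - 18) = -114*(4 - 18) = -114*(-14) = 1596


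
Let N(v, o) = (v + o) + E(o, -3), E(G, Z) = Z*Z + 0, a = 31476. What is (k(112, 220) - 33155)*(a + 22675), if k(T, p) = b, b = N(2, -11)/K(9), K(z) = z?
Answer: -1795376405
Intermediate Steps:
E(G, Z) = Z² (E(G, Z) = Z² + 0 = Z²)
N(v, o) = 9 + o + v (N(v, o) = (v + o) + (-3)² = (o + v) + 9 = 9 + o + v)
b = 0 (b = (9 - 11 + 2)/9 = 0*(⅑) = 0)
k(T, p) = 0
(k(112, 220) - 33155)*(a + 22675) = (0 - 33155)*(31476 + 22675) = -33155*54151 = -1795376405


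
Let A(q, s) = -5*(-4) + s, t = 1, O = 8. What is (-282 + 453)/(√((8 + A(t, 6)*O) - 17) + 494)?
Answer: 9386/27093 - 19*√199/27093 ≈ 0.33654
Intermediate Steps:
A(q, s) = 20 + s
(-282 + 453)/(√((8 + A(t, 6)*O) - 17) + 494) = (-282 + 453)/(√((8 + (20 + 6)*8) - 17) + 494) = 171/(√((8 + 26*8) - 17) + 494) = 171/(√((8 + 208) - 17) + 494) = 171/(√(216 - 17) + 494) = 171/(√199 + 494) = 171/(494 + √199)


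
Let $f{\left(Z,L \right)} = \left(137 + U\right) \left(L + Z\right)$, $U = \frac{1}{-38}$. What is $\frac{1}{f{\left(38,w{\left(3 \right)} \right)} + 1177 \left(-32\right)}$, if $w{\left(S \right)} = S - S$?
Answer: $- \frac{1}{32459} \approx -3.0808 \cdot 10^{-5}$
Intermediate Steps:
$U = - \frac{1}{38} \approx -0.026316$
$w{\left(S \right)} = 0$
$f{\left(Z,L \right)} = \frac{5205 L}{38} + \frac{5205 Z}{38}$ ($f{\left(Z,L \right)} = \left(137 - \frac{1}{38}\right) \left(L + Z\right) = \frac{5205 \left(L + Z\right)}{38} = \frac{5205 L}{38} + \frac{5205 Z}{38}$)
$\frac{1}{f{\left(38,w{\left(3 \right)} \right)} + 1177 \left(-32\right)} = \frac{1}{\left(\frac{5205}{38} \cdot 0 + \frac{5205}{38} \cdot 38\right) + 1177 \left(-32\right)} = \frac{1}{\left(0 + 5205\right) - 37664} = \frac{1}{5205 - 37664} = \frac{1}{-32459} = - \frac{1}{32459}$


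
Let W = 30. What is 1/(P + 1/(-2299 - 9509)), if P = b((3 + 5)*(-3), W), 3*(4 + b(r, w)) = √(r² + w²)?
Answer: 557727264/20635377407 + 278857728*√41/20635377407 ≈ 0.11356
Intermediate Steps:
b(r, w) = -4 + √(r² + w²)/3
P = -4 + 2*√41 (P = -4 + √(((3 + 5)*(-3))² + 30²)/3 = -4 + √((8*(-3))² + 900)/3 = -4 + √((-24)² + 900)/3 = -4 + √(576 + 900)/3 = -4 + √1476/3 = -4 + (6*√41)/3 = -4 + 2*√41 ≈ 8.8062)
1/(P + 1/(-2299 - 9509)) = 1/((-4 + 2*√41) + 1/(-2299 - 9509)) = 1/((-4 + 2*√41) + 1/(-11808)) = 1/((-4 + 2*√41) - 1/11808) = 1/(-47233/11808 + 2*√41)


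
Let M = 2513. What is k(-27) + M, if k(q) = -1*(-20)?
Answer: 2533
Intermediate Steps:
k(q) = 20
k(-27) + M = 20 + 2513 = 2533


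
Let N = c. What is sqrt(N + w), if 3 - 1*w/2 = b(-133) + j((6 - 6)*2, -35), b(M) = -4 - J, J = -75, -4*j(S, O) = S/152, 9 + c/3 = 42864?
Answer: 7*sqrt(2621) ≈ 358.37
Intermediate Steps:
c = 128565 (c = -27 + 3*42864 = -27 + 128592 = 128565)
j(S, O) = -S/608 (j(S, O) = -S/(4*152) = -S/608)
N = 128565
b(M) = 71 (b(M) = -4 - 1*(-75) = -4 + 75 = 71)
w = -136 (w = 6 - 2*(71 - (6 - 6)*2/608) = 6 - 2*(71 - 0*2) = 6 - 2*(71 - 1/608*0) = 6 - 2*(71 + 0) = 6 - 2*71 = 6 - 142 = -136)
sqrt(N + w) = sqrt(128565 - 136) = sqrt(128429) = 7*sqrt(2621)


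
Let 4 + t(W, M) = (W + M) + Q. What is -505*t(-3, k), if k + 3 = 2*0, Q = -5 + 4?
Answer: 5555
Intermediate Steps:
Q = -1
k = -3 (k = -3 + 2*0 = -3 + 0 = -3)
t(W, M) = -5 + M + W (t(W, M) = -4 + ((W + M) - 1) = -4 + ((M + W) - 1) = -4 + (-1 + M + W) = -5 + M + W)
-505*t(-3, k) = -505*(-5 - 3 - 3) = -505*(-11) = 5555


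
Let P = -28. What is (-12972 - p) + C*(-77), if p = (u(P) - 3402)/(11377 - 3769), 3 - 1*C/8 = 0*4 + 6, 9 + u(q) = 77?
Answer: -42314029/3804 ≈ -11124.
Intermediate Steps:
u(q) = 68 (u(q) = -9 + 77 = 68)
C = -24 (C = 24 - 8*(0*4 + 6) = 24 - 8*(0 + 6) = 24 - 8*6 = 24 - 48 = -24)
p = -1667/3804 (p = (68 - 3402)/(11377 - 3769) = -3334/7608 = -3334*1/7608 = -1667/3804 ≈ -0.43822)
(-12972 - p) + C*(-77) = (-12972 - 1*(-1667/3804)) - 24*(-77) = (-12972 + 1667/3804) + 1848 = -49343821/3804 + 1848 = -42314029/3804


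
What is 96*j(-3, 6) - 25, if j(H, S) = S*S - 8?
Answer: 2663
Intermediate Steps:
j(H, S) = -8 + S² (j(H, S) = S² - 8 = -8 + S²)
96*j(-3, 6) - 25 = 96*(-8 + 6²) - 25 = 96*(-8 + 36) - 25 = 96*28 - 25 = 2688 - 25 = 2663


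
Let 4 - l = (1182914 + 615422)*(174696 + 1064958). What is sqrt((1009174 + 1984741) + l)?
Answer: 5*I*sqrt(89172456873) ≈ 1.4931e+6*I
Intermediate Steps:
l = -2229314415740 (l = 4 - (1182914 + 615422)*(174696 + 1064958) = 4 - 1798336*1239654 = 4 - 1*2229314415744 = 4 - 2229314415744 = -2229314415740)
sqrt((1009174 + 1984741) + l) = sqrt((1009174 + 1984741) - 2229314415740) = sqrt(2993915 - 2229314415740) = sqrt(-2229311421825) = 5*I*sqrt(89172456873)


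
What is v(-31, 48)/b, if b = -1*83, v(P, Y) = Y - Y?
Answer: 0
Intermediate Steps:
v(P, Y) = 0
b = -83
v(-31, 48)/b = 0/(-83) = 0*(-1/83) = 0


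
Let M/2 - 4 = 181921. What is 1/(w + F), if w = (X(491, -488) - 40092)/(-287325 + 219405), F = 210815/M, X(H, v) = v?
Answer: 123563460/145417939 ≈ 0.84971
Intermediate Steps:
M = 363850 (M = 8 + 2*181921 = 8 + 363842 = 363850)
F = 42163/72770 (F = 210815/363850 = 210815*(1/363850) = 42163/72770 ≈ 0.57940)
w = 2029/3396 (w = (-488 - 40092)/(-287325 + 219405) = -40580/(-67920) = -40580*(-1/67920) = 2029/3396 ≈ 0.59747)
1/(w + F) = 1/(2029/3396 + 42163/72770) = 1/(145417939/123563460) = 123563460/145417939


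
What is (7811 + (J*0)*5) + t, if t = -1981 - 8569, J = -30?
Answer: -2739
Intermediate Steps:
t = -10550
(7811 + (J*0)*5) + t = (7811 - 30*0*5) - 10550 = (7811 + 0*5) - 10550 = (7811 + 0) - 10550 = 7811 - 10550 = -2739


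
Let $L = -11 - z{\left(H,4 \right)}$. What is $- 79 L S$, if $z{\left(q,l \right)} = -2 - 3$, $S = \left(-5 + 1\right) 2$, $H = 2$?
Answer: $-3792$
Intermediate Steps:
$S = -8$ ($S = \left(-4\right) 2 = -8$)
$z{\left(q,l \right)} = -5$ ($z{\left(q,l \right)} = -2 - 3 = -5$)
$L = -6$ ($L = -11 - -5 = -11 + 5 = -6$)
$- 79 L S = \left(-79\right) \left(-6\right) \left(-8\right) = 474 \left(-8\right) = -3792$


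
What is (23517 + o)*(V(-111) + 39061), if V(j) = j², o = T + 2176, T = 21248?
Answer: 2411922462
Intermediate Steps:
o = 23424 (o = 21248 + 2176 = 23424)
(23517 + o)*(V(-111) + 39061) = (23517 + 23424)*((-111)² + 39061) = 46941*(12321 + 39061) = 46941*51382 = 2411922462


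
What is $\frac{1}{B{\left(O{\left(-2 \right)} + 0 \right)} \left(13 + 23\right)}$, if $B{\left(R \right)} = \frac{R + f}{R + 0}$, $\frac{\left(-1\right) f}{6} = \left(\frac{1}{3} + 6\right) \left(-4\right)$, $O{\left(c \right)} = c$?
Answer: $- \frac{1}{2700} \approx -0.00037037$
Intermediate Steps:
$f = 152$ ($f = - 6 \left(\frac{1}{3} + 6\right) \left(-4\right) = - 6 \cdot \frac{19}{3} \left(-4\right) = \left(-6\right) \left(- \frac{76}{3}\right) = 152$)
$B{\left(R \right)} = \frac{152 + R}{R}$ ($B{\left(R \right)} = \frac{R + 152}{R + 0} = \frac{152 + R}{R}$)
$\frac{1}{B{\left(O{\left(-2 \right)} + 0 \right)} \left(13 + 23\right)} = \frac{1}{\frac{152 + \left(-2 + 0\right)}{-2 + 0} \left(13 + 23\right)} = \frac{1}{\frac{152 - 2}{-2} \cdot 36} = \frac{1}{\left(- \frac{1}{2}\right) 150 \cdot 36} = \frac{1}{\left(-75\right) 36} = \frac{1}{-2700} = - \frac{1}{2700}$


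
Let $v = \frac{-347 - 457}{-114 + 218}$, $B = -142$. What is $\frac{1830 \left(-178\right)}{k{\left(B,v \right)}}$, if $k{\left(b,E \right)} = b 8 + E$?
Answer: $\frac{8469240}{29737} \approx 284.8$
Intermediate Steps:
$v = - \frac{201}{26}$ ($v = - \frac{804}{104} = \left(-804\right) \frac{1}{104} = - \frac{201}{26} \approx -7.7308$)
$k{\left(b,E \right)} = E + 8 b$ ($k{\left(b,E \right)} = 8 b + E = E + 8 b$)
$\frac{1830 \left(-178\right)}{k{\left(B,v \right)}} = \frac{1830 \left(-178\right)}{- \frac{201}{26} + 8 \left(-142\right)} = - \frac{325740}{- \frac{201}{26} - 1136} = - \frac{325740}{- \frac{29737}{26}} = \left(-325740\right) \left(- \frac{26}{29737}\right) = \frac{8469240}{29737}$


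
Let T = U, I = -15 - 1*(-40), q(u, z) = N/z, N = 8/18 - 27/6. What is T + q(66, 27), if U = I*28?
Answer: 340127/486 ≈ 699.85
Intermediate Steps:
N = -73/18 (N = 8*(1/18) - 27*1/6 = 4/9 - 9/2 = -73/18 ≈ -4.0556)
q(u, z) = -73/(18*z)
I = 25 (I = -15 + 40 = 25)
U = 700 (U = 25*28 = 700)
T = 700
T + q(66, 27) = 700 - 73/18/27 = 700 - 73/18*1/27 = 700 - 73/486 = 340127/486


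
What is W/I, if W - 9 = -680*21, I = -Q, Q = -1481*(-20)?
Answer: 14271/29620 ≈ 0.48180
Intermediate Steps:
Q = 29620
I = -29620 (I = -1*29620 = -29620)
W = -14271 (W = 9 - 680*21 = 9 - 14280 = -14271)
W/I = -14271/(-29620) = -14271*(-1/29620) = 14271/29620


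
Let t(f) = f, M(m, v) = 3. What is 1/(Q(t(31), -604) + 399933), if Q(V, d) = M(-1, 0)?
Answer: 1/399936 ≈ 2.5004e-6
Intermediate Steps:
Q(V, d) = 3
1/(Q(t(31), -604) + 399933) = 1/(3 + 399933) = 1/399936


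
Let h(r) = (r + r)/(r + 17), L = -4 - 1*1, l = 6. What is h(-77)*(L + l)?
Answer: 77/30 ≈ 2.5667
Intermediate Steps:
L = -5 (L = -4 - 1 = -5)
h(r) = 2*r/(17 + r) (h(r) = (2*r)/(17 + r) = 2*r/(17 + r))
h(-77)*(L + l) = (2*(-77)/(17 - 77))*(-5 + 6) = (2*(-77)/(-60))*1 = (2*(-77)*(-1/60))*1 = (77/30)*1 = 77/30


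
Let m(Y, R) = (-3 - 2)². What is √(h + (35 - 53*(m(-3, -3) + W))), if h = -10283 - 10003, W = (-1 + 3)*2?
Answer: 2*I*√5447 ≈ 147.61*I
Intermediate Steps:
W = 4 (W = 2*2 = 4)
m(Y, R) = 25 (m(Y, R) = (-5)² = 25)
h = -20286
√(h + (35 - 53*(m(-3, -3) + W))) = √(-20286 + (35 - 53*(25 + 4))) = √(-20286 + (35 - 53*29)) = √(-20286 + (35 - 1537)) = √(-20286 - 1502) = √(-21788) = 2*I*√5447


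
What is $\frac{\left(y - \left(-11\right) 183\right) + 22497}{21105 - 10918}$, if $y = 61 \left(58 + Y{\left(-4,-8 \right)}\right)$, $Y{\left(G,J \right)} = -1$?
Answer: $\frac{27987}{10187} \approx 2.7473$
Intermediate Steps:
$y = 3477$ ($y = 61 \left(58 - 1\right) = 61 \cdot 57 = 3477$)
$\frac{\left(y - \left(-11\right) 183\right) + 22497}{21105 - 10918} = \frac{\left(3477 - \left(-11\right) 183\right) + 22497}{21105 - 10918} = \frac{\left(3477 - -2013\right) + 22497}{10187} = \left(\left(3477 + 2013\right) + 22497\right) \frac{1}{10187} = \left(5490 + 22497\right) \frac{1}{10187} = 27987 \cdot \frac{1}{10187} = \frac{27987}{10187}$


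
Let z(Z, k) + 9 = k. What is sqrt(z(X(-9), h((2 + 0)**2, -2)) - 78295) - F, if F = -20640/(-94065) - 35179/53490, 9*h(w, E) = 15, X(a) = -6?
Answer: 147005269/335435790 + I*sqrt(704721)/3 ≈ 0.43825 + 279.83*I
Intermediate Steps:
h(w, E) = 5/3 (h(w, E) = (1/9)*15 = 5/3)
z(Z, k) = -9 + k
F = -147005269/335435790 (F = -20640*(-1/94065) - 35179*1/53490 = 1376/6271 - 35179/53490 = -147005269/335435790 ≈ -0.43825)
sqrt(z(X(-9), h((2 + 0)**2, -2)) - 78295) - F = sqrt((-9 + 5/3) - 78295) - 1*(-147005269/335435790) = sqrt(-22/3 - 78295) + 147005269/335435790 = sqrt(-234907/3) + 147005269/335435790 = I*sqrt(704721)/3 + 147005269/335435790 = 147005269/335435790 + I*sqrt(704721)/3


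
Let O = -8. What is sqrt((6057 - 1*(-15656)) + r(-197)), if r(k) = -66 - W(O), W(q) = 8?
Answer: sqrt(21639) ≈ 147.10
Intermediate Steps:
r(k) = -74 (r(k) = -66 - 1*8 = -66 - 8 = -74)
sqrt((6057 - 1*(-15656)) + r(-197)) = sqrt((6057 - 1*(-15656)) - 74) = sqrt((6057 + 15656) - 74) = sqrt(21713 - 74) = sqrt(21639)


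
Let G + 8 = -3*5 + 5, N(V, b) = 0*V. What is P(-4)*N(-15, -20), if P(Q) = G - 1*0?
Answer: 0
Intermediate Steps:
N(V, b) = 0
G = -18 (G = -8 + (-3*5 + 5) = -8 + (-15 + 5) = -8 - 10 = -18)
P(Q) = -18 (P(Q) = -18 - 1*0 = -18 + 0 = -18)
P(-4)*N(-15, -20) = -18*0 = 0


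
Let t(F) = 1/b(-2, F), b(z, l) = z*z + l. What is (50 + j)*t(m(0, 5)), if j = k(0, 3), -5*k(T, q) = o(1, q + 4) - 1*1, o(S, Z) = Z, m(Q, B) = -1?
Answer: 244/15 ≈ 16.267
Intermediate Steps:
k(T, q) = -3/5 - q/5 (k(T, q) = -((q + 4) - 1*1)/5 = -((4 + q) - 1)/5 = -(3 + q)/5 = -3/5 - q/5)
b(z, l) = l + z**2 (b(z, l) = z**2 + l = l + z**2)
j = -6/5 (j = -3/5 - 1/5*3 = -3/5 - 3/5 = -6/5 ≈ -1.2000)
t(F) = 1/(4 + F) (t(F) = 1/(F + (-2)**2) = 1/(F + 4) = 1/(4 + F))
(50 + j)*t(m(0, 5)) = (50 - 6/5)/(4 - 1) = (244/5)/3 = (244/5)*(1/3) = 244/15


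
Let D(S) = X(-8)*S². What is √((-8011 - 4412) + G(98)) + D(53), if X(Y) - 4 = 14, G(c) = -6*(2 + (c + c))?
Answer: 50562 + I*√13611 ≈ 50562.0 + 116.67*I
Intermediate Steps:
G(c) = -12 - 12*c (G(c) = -6*(2 + 2*c) = -12 - 12*c)
X(Y) = 18 (X(Y) = 4 + 14 = 18)
D(S) = 18*S²
√((-8011 - 4412) + G(98)) + D(53) = √((-8011 - 4412) + (-12 - 12*98)) + 18*53² = √(-12423 + (-12 - 1176)) + 18*2809 = √(-12423 - 1188) + 50562 = √(-13611) + 50562 = I*√13611 + 50562 = 50562 + I*√13611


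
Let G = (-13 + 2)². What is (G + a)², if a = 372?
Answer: 243049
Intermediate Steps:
G = 121 (G = (-11)² = 121)
(G + a)² = (121 + 372)² = 493² = 243049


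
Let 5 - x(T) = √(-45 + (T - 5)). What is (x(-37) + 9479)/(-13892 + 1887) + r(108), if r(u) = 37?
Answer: 434701/12005 + I*√87/12005 ≈ 36.21 + 0.00077696*I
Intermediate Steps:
x(T) = 5 - √(-50 + T) (x(T) = 5 - √(-45 + (T - 5)) = 5 - √(-45 + (-5 + T)) = 5 - √(-50 + T))
(x(-37) + 9479)/(-13892 + 1887) + r(108) = ((5 - √(-50 - 37)) + 9479)/(-13892 + 1887) + 37 = ((5 - √(-87)) + 9479)/(-12005) + 37 = ((5 - I*√87) + 9479)*(-1/12005) + 37 = (9484 - I*√87)*(-1/12005) + 37 = (-9484/12005 + I*√87/12005) + 37 = 434701/12005 + I*√87/12005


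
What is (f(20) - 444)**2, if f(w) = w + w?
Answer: 163216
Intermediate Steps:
f(w) = 2*w
(f(20) - 444)**2 = (2*20 - 444)**2 = (40 - 444)**2 = (-404)**2 = 163216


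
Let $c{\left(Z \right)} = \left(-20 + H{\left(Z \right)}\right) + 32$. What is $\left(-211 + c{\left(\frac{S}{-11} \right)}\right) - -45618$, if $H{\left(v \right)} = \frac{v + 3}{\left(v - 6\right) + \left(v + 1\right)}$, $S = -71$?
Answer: $\frac{3951557}{87} \approx 45420.0$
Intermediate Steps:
$H{\left(v \right)} = \frac{3 + v}{-5 + 2 v}$ ($H{\left(v \right)} = \frac{3 + v}{\left(v - 6\right) + \left(1 + v\right)} = \frac{3 + v}{\left(-6 + v\right) + \left(1 + v\right)} = \frac{3 + v}{-5 + 2 v}$)
$c{\left(Z \right)} = 12 + \frac{3 + Z}{-5 + 2 Z}$ ($c{\left(Z \right)} = \left(-20 + \frac{3 + Z}{-5 + 2 Z}\right) + 32 = 12 + \frac{3 + Z}{-5 + 2 Z}$)
$\left(-211 + c{\left(\frac{S}{-11} \right)}\right) - -45618 = \left(-211 + \frac{-57 + 25 \left(- \frac{71}{-11}\right)}{-5 + 2 \left(- \frac{71}{-11}\right)}\right) - -45618 = \left(-211 + \frac{-57 + 25 \left(\left(-71\right) \left(- \frac{1}{11}\right)\right)}{-5 + 2 \left(\left(-71\right) \left(- \frac{1}{11}\right)\right)}\right) + 45618 = \left(-211 + \frac{-57 + 25 \cdot \frac{71}{11}}{-5 + 2 \cdot \frac{71}{11}}\right) + 45618 = \left(-211 + \frac{-57 + \frac{1775}{11}}{-5 + \frac{142}{11}}\right) + 45618 = \left(-211 + \frac{1}{\frac{87}{11}} \cdot \frac{1148}{11}\right) + 45618 = \left(-211 + \frac{11}{87} \cdot \frac{1148}{11}\right) + 45618 = \left(-211 + \frac{1148}{87}\right) + 45618 = - \frac{17209}{87} + 45618 = \frac{3951557}{87}$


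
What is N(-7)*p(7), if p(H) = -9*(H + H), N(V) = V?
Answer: 882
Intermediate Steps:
p(H) = -18*H
N(-7)*p(7) = -(-126)*7 = -7*(-126) = 882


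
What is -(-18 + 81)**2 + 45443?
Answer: 41474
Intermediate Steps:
-(-18 + 81)**2 + 45443 = -1*63**2 + 45443 = -1*3969 + 45443 = -3969 + 45443 = 41474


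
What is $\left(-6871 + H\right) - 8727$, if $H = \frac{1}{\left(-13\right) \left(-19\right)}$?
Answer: $- \frac{3852705}{247} \approx -15598.0$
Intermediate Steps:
$H = \frac{1}{247} \approx 0.0040486$
$\left(-6871 + H\right) - 8727 = \left(-6871 + \frac{1}{247}\right) - 8727 = - \frac{1697136}{247} - 8727 = - \frac{3852705}{247}$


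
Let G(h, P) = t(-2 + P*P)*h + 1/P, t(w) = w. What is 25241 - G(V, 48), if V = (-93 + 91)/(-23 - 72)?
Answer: 114877873/4560 ≈ 25193.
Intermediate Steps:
V = 2/95 (V = -2/(-95) = -2*(-1/95) = 2/95 ≈ 0.021053)
G(h, P) = 1/P + h*(-2 + P²) (G(h, P) = (-2 + P*P)*h + 1/P = (-2 + P²)*h + 1/P = h*(-2 + P²) + 1/P = 1/P + h*(-2 + P²))
25241 - G(V, 48) = 25241 - (1 + 48*(2/95)*(-2 + 48²))/48 = 25241 - (1 + 48*(2/95)*(-2 + 2304))/48 = 25241 - (1 + 48*(2/95)*2302)/48 = 25241 - (1 + 220992/95)/48 = 25241 - 221087/(48*95) = 25241 - 1*221087/4560 = 25241 - 221087/4560 = 114877873/4560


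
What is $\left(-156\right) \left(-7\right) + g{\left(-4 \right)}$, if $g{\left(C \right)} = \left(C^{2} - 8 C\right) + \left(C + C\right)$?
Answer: $1132$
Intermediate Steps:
$g{\left(C \right)} = C^{2} - 6 C$ ($g{\left(C \right)} = \left(C^{2} - 8 C\right) + 2 C = C^{2} - 6 C$)
$\left(-156\right) \left(-7\right) + g{\left(-4 \right)} = \left(-156\right) \left(-7\right) - 4 \left(-6 - 4\right) = 1092 - -40 = 1092 + 40 = 1132$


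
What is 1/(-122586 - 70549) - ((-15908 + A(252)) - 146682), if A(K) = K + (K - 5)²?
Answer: 19570176414/193135 ≈ 1.0133e+5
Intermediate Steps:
A(K) = K + (-5 + K)²
1/(-122586 - 70549) - ((-15908 + A(252)) - 146682) = 1/(-122586 - 70549) - ((-15908 + (252 + (-5 + 252)²)) - 146682) = 1/(-193135) - ((-15908 + (252 + 247²)) - 146682) = -1/193135 - ((-15908 + (252 + 61009)) - 146682) = -1/193135 - ((-15908 + 61261) - 146682) = -1/193135 - (45353 - 146682) = -1/193135 - 1*(-101329) = -1/193135 + 101329 = 19570176414/193135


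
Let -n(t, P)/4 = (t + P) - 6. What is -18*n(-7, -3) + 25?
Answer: -1127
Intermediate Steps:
n(t, P) = 24 - 4*P - 4*t (n(t, P) = -4*((t + P) - 6) = -4*((P + t) - 6) = -4*(-6 + P + t) = 24 - 4*P - 4*t)
-18*n(-7, -3) + 25 = -18*(24 - 4*(-3) - 4*(-7)) + 25 = -18*(24 + 12 + 28) + 25 = -18*64 + 25 = -1152 + 25 = -1127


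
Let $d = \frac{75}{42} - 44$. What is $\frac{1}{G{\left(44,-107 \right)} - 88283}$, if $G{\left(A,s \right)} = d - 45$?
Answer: $- \frac{14}{1237183} \approx -1.1316 \cdot 10^{-5}$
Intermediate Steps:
$d = - \frac{591}{14}$ ($d = 75 \cdot \frac{1}{42} - 44 = \frac{25}{14} - 44 = - \frac{591}{14} \approx -42.214$)
$G{\left(A,s \right)} = - \frac{1221}{14}$ ($G{\left(A,s \right)} = - \frac{591}{14} - 45 = - \frac{1221}{14}$)
$\frac{1}{G{\left(44,-107 \right)} - 88283} = \frac{1}{- \frac{1221}{14} - 88283} = \frac{1}{- \frac{1237183}{14}} = - \frac{14}{1237183}$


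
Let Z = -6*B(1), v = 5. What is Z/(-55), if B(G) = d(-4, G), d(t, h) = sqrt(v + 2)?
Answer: 6*sqrt(7)/55 ≈ 0.28863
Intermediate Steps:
d(t, h) = sqrt(7) (d(t, h) = sqrt(5 + 2) = sqrt(7))
B(G) = sqrt(7)
Z = -6*sqrt(7) ≈ -15.875
Z/(-55) = (-6*sqrt(7))/(-55) = -(-6)*sqrt(7)/55 = 6*sqrt(7)/55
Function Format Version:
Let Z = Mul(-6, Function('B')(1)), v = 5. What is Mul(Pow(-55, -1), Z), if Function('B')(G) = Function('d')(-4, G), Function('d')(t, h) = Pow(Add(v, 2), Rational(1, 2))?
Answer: Mul(Rational(6, 55), Pow(7, Rational(1, 2))) ≈ 0.28863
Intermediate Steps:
Function('d')(t, h) = Pow(7, Rational(1, 2)) (Function('d')(t, h) = Pow(Add(5, 2), Rational(1, 2)) = Pow(7, Rational(1, 2)))
Function('B')(G) = Pow(7, Rational(1, 2))
Z = Mul(-6, Pow(7, Rational(1, 2))) ≈ -15.875
Mul(Pow(-55, -1), Z) = Mul(Pow(-55, -1), Mul(-6, Pow(7, Rational(1, 2)))) = Mul(Rational(-1, 55), Mul(-6, Pow(7, Rational(1, 2)))) = Mul(Rational(6, 55), Pow(7, Rational(1, 2)))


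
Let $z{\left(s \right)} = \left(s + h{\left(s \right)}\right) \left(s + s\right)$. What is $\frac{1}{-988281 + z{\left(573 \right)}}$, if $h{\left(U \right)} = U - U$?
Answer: $- \frac{1}{331623} \approx -3.0155 \cdot 10^{-6}$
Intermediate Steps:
$h{\left(U \right)} = 0$
$z{\left(s \right)} = 2 s^{2}$ ($z{\left(s \right)} = \left(s + 0\right) \left(s + s\right) = s 2 s = 2 s^{2}$)
$\frac{1}{-988281 + z{\left(573 \right)}} = \frac{1}{-988281 + 2 \cdot 573^{2}} = \frac{1}{-988281 + 2 \cdot 328329} = \frac{1}{-988281 + 656658} = \frac{1}{-331623} = - \frac{1}{331623}$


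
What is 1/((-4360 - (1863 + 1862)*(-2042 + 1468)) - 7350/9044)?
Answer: 646/1378427815 ≈ 4.6865e-7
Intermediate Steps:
1/((-4360 - (1863 + 1862)*(-2042 + 1468)) - 7350/9044) = 1/((-4360 - 3725*(-574)) - 7350/9044) = 1/((-4360 - 1*(-2138150)) - 1*525/646) = 1/((-4360 + 2138150) - 525/646) = 1/(2133790 - 525/646) = 1/(1378427815/646) = 646/1378427815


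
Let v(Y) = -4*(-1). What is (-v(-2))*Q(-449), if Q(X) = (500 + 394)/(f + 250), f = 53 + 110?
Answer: -3576/413 ≈ -8.6586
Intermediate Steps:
v(Y) = 4
f = 163
Q(X) = 894/413 (Q(X) = (500 + 394)/(163 + 250) = 894/413)
(-v(-2))*Q(-449) = -1*4*(894/413) = -4*894/413 = -3576/413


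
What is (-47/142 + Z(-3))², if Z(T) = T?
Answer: 223729/20164 ≈ 11.095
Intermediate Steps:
(-47/142 + Z(-3))² = (-47/142 - 3)² = (-473/142)² = 223729/20164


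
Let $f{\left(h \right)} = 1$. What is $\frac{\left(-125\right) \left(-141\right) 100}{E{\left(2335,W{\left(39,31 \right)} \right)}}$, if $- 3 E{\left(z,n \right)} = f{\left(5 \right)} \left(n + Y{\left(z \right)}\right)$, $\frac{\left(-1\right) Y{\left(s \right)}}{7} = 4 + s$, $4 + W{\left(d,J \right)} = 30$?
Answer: $\frac{1762500}{5449} \approx 323.45$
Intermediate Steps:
$W{\left(d,J \right)} = 26$ ($W{\left(d,J \right)} = -4 + 30 = 26$)
$Y{\left(s \right)} = -28 - 7 s$ ($Y{\left(s \right)} = - 7 \left(4 + s\right) = -28 - 7 s$)
$E{\left(z,n \right)} = \frac{28}{3} - \frac{n}{3} + \frac{7 z}{3}$ ($E{\left(z,n \right)} = - \frac{1 \left(n - \left(28 + 7 z\right)\right)}{3} = - \frac{1 \left(-28 + n - 7 z\right)}{3} = - \frac{-28 + n - 7 z}{3} = \frac{28}{3} - \frac{n}{3} + \frac{7 z}{3}$)
$\frac{\left(-125\right) \left(-141\right) 100}{E{\left(2335,W{\left(39,31 \right)} \right)}} = \frac{\left(-125\right) \left(-141\right) 100}{\frac{28}{3} - \frac{26}{3} + \frac{7}{3} \cdot 2335} = \frac{17625 \cdot 100}{\frac{28}{3} - \frac{26}{3} + \frac{16345}{3}} = \frac{1762500}{5449}$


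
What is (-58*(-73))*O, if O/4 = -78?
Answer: -1321008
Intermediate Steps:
O = -312 (O = 4*(-78) = -312)
(-58*(-73))*O = -58*(-73)*(-312) = 4234*(-312) = -1321008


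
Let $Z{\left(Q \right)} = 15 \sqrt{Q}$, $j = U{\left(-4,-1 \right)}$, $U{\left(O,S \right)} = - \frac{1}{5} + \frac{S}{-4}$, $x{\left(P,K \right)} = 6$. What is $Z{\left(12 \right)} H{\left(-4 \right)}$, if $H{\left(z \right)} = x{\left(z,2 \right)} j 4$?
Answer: $36 \sqrt{3} \approx 62.354$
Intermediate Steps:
$U{\left(O,S \right)} = - \frac{1}{5} - \frac{S}{4}$ ($U{\left(O,S \right)} = \left(-1\right) \frac{1}{5} + S \left(- \frac{1}{4}\right) = - \frac{1}{5} - \frac{S}{4}$)
$j = \frac{1}{20}$ ($j = - \frac{1}{5} - - \frac{1}{4} = - \frac{1}{5} + \frac{1}{4} = \frac{1}{20} \approx 0.05$)
$H{\left(z \right)} = \frac{6}{5}$ ($H{\left(z \right)} = 6 \cdot \frac{1}{20} \cdot 4 = \frac{3}{10} \cdot 4 = \frac{6}{5}$)
$Z{\left(12 \right)} H{\left(-4 \right)} = 15 \sqrt{12} \cdot \frac{6}{5} = 15 \cdot 2 \sqrt{3} \cdot \frac{6}{5} = 30 \sqrt{3} \cdot \frac{6}{5} = 36 \sqrt{3}$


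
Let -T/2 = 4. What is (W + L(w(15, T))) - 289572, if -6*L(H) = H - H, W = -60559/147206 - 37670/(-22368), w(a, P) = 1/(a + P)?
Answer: -238367659105967/823175952 ≈ -2.8957e+5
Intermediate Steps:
T = -8 (T = -2*4 = -8)
w(a, P) = 1/(P + a)
W = 1047666577/823175952 (W = -60559*1/147206 - 37670*(-1/22368) = -60559/147206 + 18835/11184 = 1047666577/823175952 ≈ 1.2727)
L(H) = 0 (L(H) = -(H - H)/6 = -⅙*0 = 0)
(W + L(w(15, T))) - 289572 = (1047666577/823175952 + 0) - 289572 = 1047666577/823175952 - 289572 = -238367659105967/823175952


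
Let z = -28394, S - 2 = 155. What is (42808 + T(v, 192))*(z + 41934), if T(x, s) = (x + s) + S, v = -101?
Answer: 582978240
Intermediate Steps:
S = 157 (S = 2 + 155 = 157)
T(x, s) = 157 + s + x (T(x, s) = (x + s) + 157 = (s + x) + 157 = 157 + s + x)
(42808 + T(v, 192))*(z + 41934) = (42808 + (157 + 192 - 101))*(-28394 + 41934) = (42808 + 248)*13540 = 43056*13540 = 582978240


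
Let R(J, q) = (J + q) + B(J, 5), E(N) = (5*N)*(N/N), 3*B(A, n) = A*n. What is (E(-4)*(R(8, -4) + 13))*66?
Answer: -40040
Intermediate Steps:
B(A, n) = A*n/3 (B(A, n) = (A*n)/3 = A*n/3)
E(N) = 5*N (E(N) = (5*N)*1 = 5*N)
R(J, q) = q + 8*J/3 (R(J, q) = (J + q) + (⅓)*J*5 = (J + q) + 5*J/3 = q + 8*J/3)
(E(-4)*(R(8, -4) + 13))*66 = ((5*(-4))*((-4 + (8/3)*8) + 13))*66 = -20*((-4 + 64/3) + 13)*66 = -20*(52/3 + 13)*66 = -20*91/3*66 = -1820/3*66 = -40040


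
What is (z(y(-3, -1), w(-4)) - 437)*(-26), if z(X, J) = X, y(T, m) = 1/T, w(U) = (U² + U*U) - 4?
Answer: 34112/3 ≈ 11371.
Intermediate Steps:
w(U) = -4 + 2*U² (w(U) = (U² + U²) - 4 = 2*U² - 4 = -4 + 2*U²)
(z(y(-3, -1), w(-4)) - 437)*(-26) = (1/(-3) - 437)*(-26) = (-⅓ - 437)*(-26) = -1312/3*(-26) = 34112/3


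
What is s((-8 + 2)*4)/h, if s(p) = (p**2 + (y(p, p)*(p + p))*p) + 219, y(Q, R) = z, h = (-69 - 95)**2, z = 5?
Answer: 6555/26896 ≈ 0.24372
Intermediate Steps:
h = 26896 (h = (-164)**2 = 26896)
y(Q, R) = 5
s(p) = 219 + 11*p**2 (s(p) = (p**2 + (5*(p + p))*p) + 219 = (p**2 + (5*(2*p))*p) + 219 = (p**2 + (10*p)*p) + 219 = (p**2 + 10*p**2) + 219 = 11*p**2 + 219 = 219 + 11*p**2)
s((-8 + 2)*4)/h = (219 + 11*((-8 + 2)*4)**2)/26896 = (219 + 11*(-6*4)**2)*(1/26896) = (219 + 11*(-24)**2)*(1/26896) = (219 + 11*576)*(1/26896) = (219 + 6336)*(1/26896) = 6555*(1/26896) = 6555/26896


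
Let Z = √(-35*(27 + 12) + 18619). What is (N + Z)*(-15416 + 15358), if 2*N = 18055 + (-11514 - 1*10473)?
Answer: 114028 - 58*√17254 ≈ 1.0641e+5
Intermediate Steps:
N = -1966 (N = (18055 + (-11514 - 1*10473))/2 = (18055 + (-11514 - 10473))/2 = (18055 - 21987)/2 = (½)*(-3932) = -1966)
Z = √17254 (Z = √(-35*39 + 18619) = √(-1365 + 18619) = √17254 ≈ 131.35)
(N + Z)*(-15416 + 15358) = (-1966 + √17254)*(-15416 + 15358) = (-1966 + √17254)*(-58) = 114028 - 58*√17254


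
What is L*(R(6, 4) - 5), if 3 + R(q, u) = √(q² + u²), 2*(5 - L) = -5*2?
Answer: -80 + 20*√13 ≈ -7.8890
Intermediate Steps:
L = 10 (L = 5 - (-5)*2/2 = 5 - ½*(-10) = 5 + 5 = 10)
R(q, u) = -3 + √(q² + u²)
L*(R(6, 4) - 5) = 10*((-3 + √(6² + 4²)) - 5) = 10*((-3 + √(36 + 16)) - 5) = 10*((-3 + √52) - 5) = 10*((-3 + 2*√13) - 5) = 10*(-8 + 2*√13) = -80 + 20*√13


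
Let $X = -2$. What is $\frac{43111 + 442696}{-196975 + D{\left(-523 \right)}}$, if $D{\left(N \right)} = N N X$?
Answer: $- \frac{485807}{744033} \approx -0.65294$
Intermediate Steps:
$D{\left(N \right)} = - 2 N^{2}$ ($D{\left(N \right)} = N N \left(-2\right) = N^{2} \left(-2\right) = - 2 N^{2}$)
$\frac{43111 + 442696}{-196975 + D{\left(-523 \right)}} = \frac{43111 + 442696}{-196975 - 2 \left(-523\right)^{2}} = \frac{485807}{-196975 - 547058} = \frac{485807}{-744033} = 485807 \left(- \frac{1}{744033}\right) = - \frac{485807}{744033}$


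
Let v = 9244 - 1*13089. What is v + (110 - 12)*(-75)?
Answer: -11195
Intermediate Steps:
v = -3845 (v = 9244 - 13089 = -3845)
v + (110 - 12)*(-75) = -3845 + (110 - 12)*(-75) = -3845 + 98*(-75) = -3845 - 7350 = -11195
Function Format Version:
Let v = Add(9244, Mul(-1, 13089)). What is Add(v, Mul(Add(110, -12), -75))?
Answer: -11195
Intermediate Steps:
v = -3845 (v = Add(9244, -13089) = -3845)
Add(v, Mul(Add(110, -12), -75)) = Add(-3845, Mul(Add(110, -12), -75)) = Add(-3845, Mul(98, -75)) = Add(-3845, -7350) = -11195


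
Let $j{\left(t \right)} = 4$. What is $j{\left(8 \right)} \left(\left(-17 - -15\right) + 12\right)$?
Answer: $40$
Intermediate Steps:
$j{\left(8 \right)} \left(\left(-17 - -15\right) + 12\right) = 4 \left(\left(-17 - -15\right) + 12\right) = 4 \left(\left(-17 + 15\right) + 12\right) = 4 \left(-2 + 12\right) = 4 \cdot 10 = 40$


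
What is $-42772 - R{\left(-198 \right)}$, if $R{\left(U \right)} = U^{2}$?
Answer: $-81976$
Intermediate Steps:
$-42772 - R{\left(-198 \right)} = -42772 - \left(-198\right)^{2} = -42772 - 39204 = -81976$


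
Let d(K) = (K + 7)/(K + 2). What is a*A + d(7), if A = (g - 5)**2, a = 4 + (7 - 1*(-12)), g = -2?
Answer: 10157/9 ≈ 1128.6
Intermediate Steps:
d(K) = (7 + K)/(2 + K)
a = 23 (a = 4 + (7 + 12) = 4 + 19 = 23)
A = 49 (A = (-2 - 5)**2 = (-7)**2 = 49)
a*A + d(7) = 23*49 + (7 + 7)/(2 + 7) = 1127 + 14/9 = 10157/9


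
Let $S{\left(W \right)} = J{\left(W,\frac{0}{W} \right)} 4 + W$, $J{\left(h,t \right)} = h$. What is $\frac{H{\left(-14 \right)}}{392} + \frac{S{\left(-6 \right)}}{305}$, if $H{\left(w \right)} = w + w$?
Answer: $- \frac{145}{854} \approx -0.16979$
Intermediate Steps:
$H{\left(w \right)} = 2 w$
$S{\left(W \right)} = 5 W$ ($S{\left(W \right)} = W 4 + W = 4 W + W = 5 W$)
$\frac{H{\left(-14 \right)}}{392} + \frac{S{\left(-6 \right)}}{305} = \frac{2 \left(-14\right)}{392} + \frac{5 \left(-6\right)}{305} = \left(-28\right) \frac{1}{392} - \frac{6}{61} = - \frac{1}{14} - \frac{6}{61} = - \frac{145}{854}$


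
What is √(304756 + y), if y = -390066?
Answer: I*√85310 ≈ 292.08*I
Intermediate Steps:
√(304756 + y) = √(304756 - 390066) = √(-85310) = I*√85310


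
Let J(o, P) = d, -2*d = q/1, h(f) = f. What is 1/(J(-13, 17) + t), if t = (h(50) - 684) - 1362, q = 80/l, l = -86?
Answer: -43/85808 ≈ -0.00050112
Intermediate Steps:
q = -40/43 (q = 80/(-86) = 80*(-1/86) = -40/43 ≈ -0.93023)
d = 20/43 (d = -(-20)/(43*1) = -(-20)/43 = -1/2*(-40/43) = 20/43 ≈ 0.46512)
J(o, P) = 20/43
t = -1996 (t = (50 - 684) - 1362 = -634 - 1362 = -1996)
1/(J(-13, 17) + t) = 1/(20/43 - 1996) = 1/(-85808/43) = -43/85808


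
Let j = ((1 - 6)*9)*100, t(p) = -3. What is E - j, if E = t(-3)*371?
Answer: 3387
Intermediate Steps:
E = -1113 (E = -3*371 = -1113)
j = -4500 (j = -5*9*100 = -45*100 = -4500)
E - j = -1113 - 1*(-4500) = -1113 + 4500 = 3387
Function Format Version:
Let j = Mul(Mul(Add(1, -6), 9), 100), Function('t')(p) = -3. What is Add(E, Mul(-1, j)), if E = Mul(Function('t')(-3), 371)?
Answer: 3387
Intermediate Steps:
E = -1113 (E = Mul(-3, 371) = -1113)
j = -4500 (j = Mul(Mul(-5, 9), 100) = Mul(-45, 100) = -4500)
Add(E, Mul(-1, j)) = Add(-1113, Mul(-1, -4500)) = Add(-1113, 4500) = 3387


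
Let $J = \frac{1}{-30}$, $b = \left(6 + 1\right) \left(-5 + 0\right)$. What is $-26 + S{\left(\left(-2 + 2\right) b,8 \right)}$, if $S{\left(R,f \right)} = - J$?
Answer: $- \frac{779}{30} \approx -25.967$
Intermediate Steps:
$b = -35$ ($b = 7 \left(-5\right) = -35$)
$J = - \frac{1}{30} \approx -0.033333$
$S{\left(R,f \right)} = \frac{1}{30}$ ($S{\left(R,f \right)} = \left(-1\right) \left(- \frac{1}{30}\right) = \frac{1}{30}$)
$-26 + S{\left(\left(-2 + 2\right) b,8 \right)} = -26 + \frac{1}{30} = - \frac{779}{30}$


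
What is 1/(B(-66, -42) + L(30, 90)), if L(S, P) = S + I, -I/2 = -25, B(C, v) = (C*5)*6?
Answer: -1/1900 ≈ -0.00052632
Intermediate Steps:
B(C, v) = 30*C (B(C, v) = (5*C)*6 = 30*C)
I = 50 (I = -2*(-25) = 50)
L(S, P) = 50 + S (L(S, P) = S + 50 = 50 + S)
1/(B(-66, -42) + L(30, 90)) = 1/(30*(-66) + (50 + 30)) = 1/(-1980 + 80) = 1/(-1900) = -1/1900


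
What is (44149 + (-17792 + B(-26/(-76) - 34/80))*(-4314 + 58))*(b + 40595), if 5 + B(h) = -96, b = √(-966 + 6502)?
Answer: 3093207350415 + 304787028*√346 ≈ 3.0989e+12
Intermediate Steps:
b = 4*√346 (b = √5536 = 4*√346 ≈ 74.404)
B(h) = -101 (B(h) = -5 - 96 = -101)
(44149 + (-17792 + B(-26/(-76) - 34/80))*(-4314 + 58))*(b + 40595) = (44149 + (-17792 - 101)*(-4314 + 58))*(4*√346 + 40595) = (44149 - 17893*(-4256))*(40595 + 4*√346) = (44149 + 76152608)*(40595 + 4*√346) = 76196757*(40595 + 4*√346) = 3093207350415 + 304787028*√346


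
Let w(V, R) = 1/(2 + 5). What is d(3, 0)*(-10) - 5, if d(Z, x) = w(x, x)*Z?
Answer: -65/7 ≈ -9.2857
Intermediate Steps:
w(V, R) = 1/7
d(Z, x) = Z/7
d(3, 0)*(-10) - 5 = ((1/7)*3)*(-10) - 5 = (3/7)*(-10) - 5 = -30/7 - 5 = -65/7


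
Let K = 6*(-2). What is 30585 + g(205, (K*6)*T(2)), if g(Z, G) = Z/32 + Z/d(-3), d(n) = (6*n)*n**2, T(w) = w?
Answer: 79289645/2592 ≈ 30590.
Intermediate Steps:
d(n) = 6*n**3
K = -12
g(Z, G) = 65*Z/2592 (g(Z, G) = Z/32 + Z/((6*(-3)**3)) = Z*(1/32) + Z/((6*(-27))) = Z/32 + Z/(-162) = Z/32 + Z*(-1/162) = Z/32 - Z/162 = 65*Z/2592)
30585 + g(205, (K*6)*T(2)) = 30585 + (65/2592)*205 = 30585 + 13325/2592 = 79289645/2592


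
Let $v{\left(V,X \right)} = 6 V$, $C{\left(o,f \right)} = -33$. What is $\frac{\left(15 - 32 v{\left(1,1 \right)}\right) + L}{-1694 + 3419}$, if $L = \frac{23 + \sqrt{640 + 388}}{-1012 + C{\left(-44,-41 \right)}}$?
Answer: $- \frac{184988}{1802625} - \frac{2 \sqrt{257}}{1802625} \approx -0.10264$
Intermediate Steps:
$L = - \frac{23}{1045} - \frac{2 \sqrt{257}}{1045}$ ($L = \frac{23 + \sqrt{640 + 388}}{-1012 - 33} = \frac{23 + \sqrt{1028}}{-1045} = \left(23 + 2 \sqrt{257}\right) \left(- \frac{1}{1045}\right) = - \frac{23}{1045} - \frac{2 \sqrt{257}}{1045} \approx -0.052691$)
$\frac{\left(15 - 32 v{\left(1,1 \right)}\right) + L}{-1694 + 3419} = \frac{\left(15 - 32 \cdot 6 \cdot 1\right) - \left(\frac{23}{1045} + \frac{2 \sqrt{257}}{1045}\right)}{-1694 + 3419} = \frac{\left(15 - 192\right) - \left(\frac{23}{1045} + \frac{2 \sqrt{257}}{1045}\right)}{1725} = \left(\left(15 - 192\right) - \left(\frac{23}{1045} + \frac{2 \sqrt{257}}{1045}\right)\right) \frac{1}{1725} = \left(-177 - \left(\frac{23}{1045} + \frac{2 \sqrt{257}}{1045}\right)\right) \frac{1}{1725} = \left(- \frac{184988}{1045} - \frac{2 \sqrt{257}}{1045}\right) \frac{1}{1725} = - \frac{184988}{1802625} - \frac{2 \sqrt{257}}{1802625}$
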